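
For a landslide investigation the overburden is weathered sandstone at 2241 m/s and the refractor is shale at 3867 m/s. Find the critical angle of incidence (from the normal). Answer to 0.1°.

Critical incidence: sin θ_c = V₁/V₂ = 2241/3867 = 0.5795.
θ_c = arcsin 0.5795 = 35.42°.

35.4°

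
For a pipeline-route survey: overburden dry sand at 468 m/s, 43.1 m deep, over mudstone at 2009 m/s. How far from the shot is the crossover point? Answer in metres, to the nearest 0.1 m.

109.3 m

x_cross = 2h·√((V₂+V₁)/(V₂−V₁)).
(V₂+V₁)/(V₂−V₁) = (2009+468)/(2009−468) = 1.6074; √ = 1.2678.
x_cross = 2·43.1·1.2678 = 109.29 m.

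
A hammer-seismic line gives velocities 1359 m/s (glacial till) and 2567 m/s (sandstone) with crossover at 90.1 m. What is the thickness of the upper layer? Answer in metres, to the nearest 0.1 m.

x_cross = 2h·√((V₂+V₁)/(V₂−V₁)) → h = x_cross / (2·√((V₂+V₁)/(V₂−V₁))).
√((V₂+V₁)/(V₂−V₁)) = √((2567+1359)/(2567−1359)) = 1.8028.
h = 90.1 / (2·1.8028) = 24.99 m.

25.0 m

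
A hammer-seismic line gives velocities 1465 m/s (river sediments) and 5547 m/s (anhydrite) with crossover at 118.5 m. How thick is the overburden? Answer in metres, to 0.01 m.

45.21 m

h = (x_cross/2)·√((V₂−V₁)/(V₂+V₁)).
(V₂−V₁)/(V₂+V₁) = (5547−1465)/(5547+1465) = 0.5821; √ = 0.7630.
h = (118.5/2)·0.7630 = 45.21 m.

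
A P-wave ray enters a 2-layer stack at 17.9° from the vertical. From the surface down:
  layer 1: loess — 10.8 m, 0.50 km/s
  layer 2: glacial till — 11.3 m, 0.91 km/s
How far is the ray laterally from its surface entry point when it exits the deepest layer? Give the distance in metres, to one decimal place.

11.1 m

Apply Snell's law at each interface; in layer i the horizontal offset is hᵢ·tan θᵢ.
Layer 1: θ = 17.90°; offset = 10.8·tan 17.90° = 3.488 m.
Layer 2: sin θ = 0.91·sin 17.9°/0.50 = 0.5594, θ = 34.01°; offset = 11.3·tan 34.01° = 7.626 m.
Σ offsets = 11.114 m.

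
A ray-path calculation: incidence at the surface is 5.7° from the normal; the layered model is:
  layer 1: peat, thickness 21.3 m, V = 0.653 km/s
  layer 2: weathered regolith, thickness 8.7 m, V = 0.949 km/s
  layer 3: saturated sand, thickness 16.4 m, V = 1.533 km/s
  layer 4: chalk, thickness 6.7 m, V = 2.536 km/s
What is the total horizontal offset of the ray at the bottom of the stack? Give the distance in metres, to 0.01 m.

10.13 m

Ray parameter p = sin 5.7° / 0.653 km/s = 1.5210e-01 s/km.
Layer 1: θ = 5.70°; offset = 21.3·tan 5.70° = 2.1260 m.
Layer 2: sin θ = p·0.949 = 0.1443 → θ = 8.30°; offset = 8.7·tan 8.30° = 1.2691 m.
Layer 3: sin θ = p·1.533 = 0.2332 → θ = 13.48°; offset = 16.4·tan 13.48° = 3.9323 m.
Layer 4: sin θ = p·2.536 = 0.3857 → θ = 22.69°; offset = 6.7·tan 22.69° = 2.8011 m.
Summing the layer offsets gives 10.1285 m.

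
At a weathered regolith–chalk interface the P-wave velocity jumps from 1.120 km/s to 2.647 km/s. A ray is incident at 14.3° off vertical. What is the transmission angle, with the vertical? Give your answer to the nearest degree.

36°

Snell's law: sin θ₂ = (V₂/V₁)·sin θ₁ = (2.647/1.120)·sin 14.3° = 0.5838.
θ₂ = arcsin 0.5838 = 35.72° from the normal.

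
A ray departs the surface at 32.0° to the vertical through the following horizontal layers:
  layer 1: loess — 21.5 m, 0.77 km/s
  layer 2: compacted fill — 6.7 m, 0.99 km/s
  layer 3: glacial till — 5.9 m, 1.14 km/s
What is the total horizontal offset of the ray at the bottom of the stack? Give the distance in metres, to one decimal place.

27.1 m

Apply Snell's law at each interface; in layer i the horizontal offset is hᵢ·tan θᵢ.
Layer 1: θ = 32.00°; offset = 21.5·tan 32.00° = 13.435 m.
Layer 2: sin θ = 0.99·sin 32.0°/0.77 = 0.6813, θ = 42.95°; offset = 6.7·tan 42.95° = 6.236 m.
Layer 3: sin θ = 1.14·sin 32.0°/0.77 = 0.7846, θ = 51.68°; offset = 5.9·tan 51.68° = 7.465 m.
Total horizontal offset = 27.136 m.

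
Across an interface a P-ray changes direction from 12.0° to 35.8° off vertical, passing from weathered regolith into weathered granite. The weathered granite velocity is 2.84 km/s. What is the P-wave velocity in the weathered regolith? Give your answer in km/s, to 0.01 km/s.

1.01 km/s

Snell's law: sin 12.0°/V₁ = sin 35.8°/V₂.
V₁ = V₂·sin 12.0°/sin 35.8° = 2.84 × 0.3554 = 1.01 km/s.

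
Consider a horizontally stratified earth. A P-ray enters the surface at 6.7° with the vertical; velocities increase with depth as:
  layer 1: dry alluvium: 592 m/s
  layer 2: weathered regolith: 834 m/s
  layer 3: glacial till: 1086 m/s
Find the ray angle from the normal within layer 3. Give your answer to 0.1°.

12.4°

Ray parameter p = sin 6.7° / 592 = 1.9708e-04 s/m.
sin θ_3 = p·V_3 = 1.9708e-04 × 1086 = 0.2140.
θ_3 = 12.36° from the vertical.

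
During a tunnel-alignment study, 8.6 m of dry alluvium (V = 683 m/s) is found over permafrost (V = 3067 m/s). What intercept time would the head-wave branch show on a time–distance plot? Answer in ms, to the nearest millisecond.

25 ms

θ_c = arcsin(V₁/V₂) = arcsin(683/3067) = 12.87°; cos θ_c = 0.9749.
tᵢ = 2h·cos θ_c / V₁ = 2·8.6·0.9749 / 683 = 0.02455 s.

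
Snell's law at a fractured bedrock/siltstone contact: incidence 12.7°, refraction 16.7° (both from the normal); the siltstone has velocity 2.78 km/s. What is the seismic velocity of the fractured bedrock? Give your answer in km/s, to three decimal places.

Snell's law: sin 12.7°/V₁ = sin 16.7°/V₂.
V₁ = V₂·sin 12.7°/sin 16.7° = 2.78 × 0.7651 = 2.127 km/s.

2.127 km/s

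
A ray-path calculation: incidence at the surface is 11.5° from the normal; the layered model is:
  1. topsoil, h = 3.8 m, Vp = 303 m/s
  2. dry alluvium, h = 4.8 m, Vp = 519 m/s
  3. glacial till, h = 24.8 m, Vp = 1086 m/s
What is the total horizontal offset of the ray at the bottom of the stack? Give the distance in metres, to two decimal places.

Ray parameter p = sin 11.5° / 303 m/s = 6.5798e-04 s/m.
Layer 1: θ = 11.50°; offset = 3.8·tan 11.50° = 0.7731 m.
Layer 2: sin θ = p·519 = 0.3415 → θ = 19.97°; offset = 4.8·tan 19.97° = 1.7440 m.
Layer 3: sin θ = p·1086 = 0.7146 → θ = 45.61°; offset = 24.8·tan 45.61° = 25.3317 m.
Total horizontal offset = 27.8488 m.

27.85 m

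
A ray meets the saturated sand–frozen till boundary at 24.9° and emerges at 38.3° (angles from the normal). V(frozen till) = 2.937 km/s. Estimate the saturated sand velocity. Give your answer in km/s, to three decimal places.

1.995 km/s

sin 24.9° = 0.4210; sin 38.3° = 0.6198.
V₁ = V₂·(sin θ₁/sin θ₂) = 2.937·(0.4210/0.6198) = 1.995 km/s.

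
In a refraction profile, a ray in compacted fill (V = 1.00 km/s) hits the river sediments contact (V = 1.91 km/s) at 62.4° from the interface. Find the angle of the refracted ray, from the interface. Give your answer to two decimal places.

27.76°

Convert to the normal: θ₁ = 90° − 62.4° = 27.6°.
sin θ₁/V₁ = sin θ₂/V₂ ⇒ sin θ₂ = 1.91·sin 27.6°/1.00 = 1.91·0.4633/1.00 = 0.8849.
θ₂ = sin⁻¹(0.8849) = 62.24° (from vertical).
From the interface: 90° − 62.24° = 27.76°.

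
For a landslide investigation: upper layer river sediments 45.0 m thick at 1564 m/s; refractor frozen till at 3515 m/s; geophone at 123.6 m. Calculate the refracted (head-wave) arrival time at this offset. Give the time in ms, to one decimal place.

86.7 ms

θ_c = arcsin(V₁/V₂) = arcsin(1564/3515) = 26.42°, cos θ_c = 0.8956.
Intercept time tᵢ = 2h cos θ_c / V₁ = 2·45.0·0.8956/1564 = 0.05153 s.
t = x/V₂ + tᵢ = 123.6/3515 + 0.05153 = 0.08670 s.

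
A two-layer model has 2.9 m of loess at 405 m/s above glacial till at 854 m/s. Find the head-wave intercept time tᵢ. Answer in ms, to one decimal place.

12.6 ms

θ_c = arcsin(V₁/V₂) = arcsin(405/854) = 28.31°; cos θ_c = 0.8804.
tᵢ = 2h·cos θ_c / V₁ = 2·2.9·0.8804 / 405 = 0.01261 s.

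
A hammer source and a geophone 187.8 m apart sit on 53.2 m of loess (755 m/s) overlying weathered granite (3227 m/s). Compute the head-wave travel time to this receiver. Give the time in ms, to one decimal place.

t = x/V₂ + 2h·√(V₂²−V₁²)/(V₁V₂).
√(V₂²−V₁²) = √(3227²−755²) = 3137.4 m/s; delay term = 2·53.2·3137.4/(755·3227) = 0.13702 s.
t = 187.8/3227 + 0.13702 = 0.19521 s.

195.2 ms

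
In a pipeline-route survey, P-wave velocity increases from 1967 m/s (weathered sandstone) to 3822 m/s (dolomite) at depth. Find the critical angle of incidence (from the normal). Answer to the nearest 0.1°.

At critical incidence the refracted ray runs along the interface (θ₂ = 90°), so sin θ_c = V₁/V₂.
θ_c = arcsin(1967/3822) = arcsin 0.5147 = 30.97°.

31.0°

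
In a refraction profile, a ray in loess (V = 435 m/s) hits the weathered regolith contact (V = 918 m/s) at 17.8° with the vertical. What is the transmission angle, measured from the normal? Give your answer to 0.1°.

sin θ₁/V₁ = sin θ₂/V₂ ⇒ sin θ₂ = 918·sin 17.8°/435 = 918·0.3057/435 = 0.6451.
θ₂ = arcsin 0.6451 = 40.17° from the normal.

40.2°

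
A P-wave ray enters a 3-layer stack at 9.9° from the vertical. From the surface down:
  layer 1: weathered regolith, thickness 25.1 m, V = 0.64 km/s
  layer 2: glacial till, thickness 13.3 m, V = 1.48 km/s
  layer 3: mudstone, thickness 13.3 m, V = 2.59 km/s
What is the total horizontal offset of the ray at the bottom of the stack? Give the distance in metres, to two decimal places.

23.03 m

Apply Snell's law at each interface; in layer i the horizontal offset is hᵢ·tan θᵢ.
Layer 1: θ = 9.90°; offset = 25.1·tan 9.90° = 4.3807 m.
Layer 2: sin θ = 1.48·sin 9.9°/0.64 = 0.3976, θ = 23.43°; offset = 13.3·tan 23.43° = 5.7630 m.
Layer 3: sin θ = 2.59·sin 9.9°/0.64 = 0.6958, θ = 44.09°; offset = 13.3·tan 44.09° = 12.8837 m.
Σ offsets = 23.0273 m.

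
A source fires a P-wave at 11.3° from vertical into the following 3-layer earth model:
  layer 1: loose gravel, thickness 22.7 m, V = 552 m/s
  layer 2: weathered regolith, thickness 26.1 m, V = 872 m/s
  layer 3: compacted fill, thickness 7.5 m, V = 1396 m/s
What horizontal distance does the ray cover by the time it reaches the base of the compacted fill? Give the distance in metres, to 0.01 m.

17.31 m

Apply Snell's law at each interface; in layer i the horizontal offset is hᵢ·tan θᵢ.
Layer 1: θ = 11.30°; offset = 22.7·tan 11.30° = 4.5359 m.
Layer 2: sin θ = 872·sin 11.3°/552 = 0.3095, θ = 18.03°; offset = 26.1·tan 18.03° = 8.4962 m.
Layer 3: sin θ = 1396·sin 11.3°/552 = 0.4955, θ = 29.71°; offset = 7.5·tan 29.71° = 4.2789 m.
Σ offsets = 17.3110 m.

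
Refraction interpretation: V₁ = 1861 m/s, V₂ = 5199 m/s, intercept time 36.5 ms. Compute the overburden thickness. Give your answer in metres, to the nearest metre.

36 m

θ_c = arcsin(1861/5199) = 20.97°; cos θ_c = 0.9337.
tᵢ = 2h cos θ_c/V₁ ⇒ h = tᵢ·V₁/(2 cos θ_c) = 0.0365·1861/(2·0.9337) = 36.37 m.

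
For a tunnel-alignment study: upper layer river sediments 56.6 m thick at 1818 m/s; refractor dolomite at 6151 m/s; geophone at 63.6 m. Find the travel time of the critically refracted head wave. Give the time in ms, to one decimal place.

69.8 ms

θ_c = arcsin(V₁/V₂) = arcsin(1818/6151) = 17.19°, cos θ_c = 0.9553.
Intercept time tᵢ = 2h cos θ_c / V₁ = 2·56.6·0.9553/1818 = 0.05948 s.
t = x/V₂ + tᵢ = 63.6/6151 + 0.05948 = 0.06982 s.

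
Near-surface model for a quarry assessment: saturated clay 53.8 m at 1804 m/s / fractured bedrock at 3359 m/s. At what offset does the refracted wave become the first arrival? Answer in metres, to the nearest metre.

θ_c = arcsin(1804/3359) = 32.48°, so cos θ_c = 0.8435 and tᵢ = 2h cos θ_c/V₁ = 0.0503 s.
At crossover x/V₁ = x/V₂ + tᵢ ⇒ x = tᵢ/(1/V₁ − 1/V₂) = 0.05031/(5.5432e-04 − 2.9771e-04) = 196.06 m.

196 m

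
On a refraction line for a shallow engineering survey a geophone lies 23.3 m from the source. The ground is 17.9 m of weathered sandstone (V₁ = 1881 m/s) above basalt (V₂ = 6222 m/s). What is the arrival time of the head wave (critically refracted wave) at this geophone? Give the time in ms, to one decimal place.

θ_c = arcsin(V₁/V₂) = arcsin(1881/6222) = 17.60°, cos θ_c = 0.9532.
Intercept time tᵢ = 2h cos θ_c / V₁ = 2·17.9·0.9532/1881 = 0.01814 s.
t = x/V₂ + tᵢ = 23.3/6222 + 0.01814 = 0.02189 s.

21.9 ms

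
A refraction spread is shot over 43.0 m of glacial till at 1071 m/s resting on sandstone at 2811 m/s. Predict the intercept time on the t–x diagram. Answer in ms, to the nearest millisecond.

74 ms

tᵢ = 2h·√(V₂²−V₁²)/(V₁V₂).
√(V₂²−V₁²) = √(2811²−1071²) = 2599.0 m/s.
tᵢ = 2·43.0·2599.0/(1071·2811) = 0.07424 s.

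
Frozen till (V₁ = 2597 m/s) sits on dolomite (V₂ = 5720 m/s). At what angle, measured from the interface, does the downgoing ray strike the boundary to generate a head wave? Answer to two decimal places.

At critical incidence the refracted ray runs along the interface (θ₂ = 90°), so sin θ_c = V₁/V₂.
θ_c = arcsin(2597/5720) = arcsin 0.4540 = 27.00°.
Measured from the interface: 90° − 27.00° = 63.00°.

63.00°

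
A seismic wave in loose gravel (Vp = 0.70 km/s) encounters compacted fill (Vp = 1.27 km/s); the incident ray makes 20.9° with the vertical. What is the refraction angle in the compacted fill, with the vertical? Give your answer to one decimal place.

Snell's law: sin θ₂ = (V₂/V₁)·sin θ₁ = (1.27/0.70)·sin 20.9° = 0.6472.
θ₂ = sin⁻¹(0.6472) = 40.33° (from vertical).

40.3°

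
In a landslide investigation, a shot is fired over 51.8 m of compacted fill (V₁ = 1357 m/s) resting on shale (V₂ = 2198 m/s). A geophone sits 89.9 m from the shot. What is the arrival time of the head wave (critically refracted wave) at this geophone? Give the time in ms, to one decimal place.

θ_c = arcsin(V₁/V₂) = arcsin(1357/2198) = 38.13°, cos θ_c = 0.7867.
Intercept time tᵢ = 2h cos θ_c / V₁ = 2·51.8·0.7867/1357 = 0.06006 s.
t = x/V₂ + tᵢ = 89.9/2198 + 0.06006 = 0.10096 s.

101.0 ms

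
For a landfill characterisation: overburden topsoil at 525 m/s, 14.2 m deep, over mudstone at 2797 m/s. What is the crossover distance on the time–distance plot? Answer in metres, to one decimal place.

x_cross = 2h·√((V₂+V₁)/(V₂−V₁)).
(V₂+V₁)/(V₂−V₁) = (2797+525)/(2797−525) = 1.4621; √ = 1.2092.
x_cross = 2·14.2·1.2092 = 34.34 m.

34.3 m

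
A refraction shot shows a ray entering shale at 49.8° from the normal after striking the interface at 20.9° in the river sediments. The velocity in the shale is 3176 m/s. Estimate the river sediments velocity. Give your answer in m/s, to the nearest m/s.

1483 m/s

sin 20.9° = 0.3567; sin 49.8° = 0.7638.
V₁ = V₂·(sin θ₁/sin θ₂) = 3176·(0.3567/0.7638) = 1483.38 m/s.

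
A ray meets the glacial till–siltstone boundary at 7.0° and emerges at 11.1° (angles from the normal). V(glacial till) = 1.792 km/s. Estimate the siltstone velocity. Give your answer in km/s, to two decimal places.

2.83 km/s

Snell's law: sin 7.0°/V₁ = sin 11.1°/V₂.
V₂ = V₁·sin 11.1°/sin 7.0° = 1.792 × 1.5797 = 2.83 km/s.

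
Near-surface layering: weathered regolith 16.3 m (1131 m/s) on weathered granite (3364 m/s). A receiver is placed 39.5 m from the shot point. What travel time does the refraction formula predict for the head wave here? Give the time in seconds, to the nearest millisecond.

t = x/V₂ + 2h·√(V₂²−V₁²)/(V₁V₂).
√(V₂²−V₁²) = √(3364²−1131²) = 3168.2 m/s; delay term = 2·16.3·3168.2/(1131·3364) = 0.02715 s.
t = 39.5/3364 + 0.02715 = 0.03889 s.

0.039 s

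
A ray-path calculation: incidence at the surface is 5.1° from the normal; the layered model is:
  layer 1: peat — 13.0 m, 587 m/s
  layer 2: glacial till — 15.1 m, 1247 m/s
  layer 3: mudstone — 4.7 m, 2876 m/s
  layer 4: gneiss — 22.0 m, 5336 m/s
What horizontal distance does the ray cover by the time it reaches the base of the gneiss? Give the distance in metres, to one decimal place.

36.5 m

p = sin θ₁/V₁ = sin 5.1°/587 = 1.5144e-04 s/m is conserved through the stack.
Layer 1: θ = 5.10°; offset = 13.0·tan 5.10° = 1.160 m.
Layer 2: sin θ = p·1247 = 0.1888 → θ = 10.89°; offset = 15.1·tan 10.89° = 2.904 m.
Layer 3: sin θ = p·2876 = 0.4355 → θ = 25.82°; offset = 4.7·tan 25.82° = 2.274 m.
Layer 4: sin θ = p·5336 = 0.8081 → θ = 53.91°; offset = 22.0·tan 53.91° = 30.179 m.
Σ offsets = 36.517 m.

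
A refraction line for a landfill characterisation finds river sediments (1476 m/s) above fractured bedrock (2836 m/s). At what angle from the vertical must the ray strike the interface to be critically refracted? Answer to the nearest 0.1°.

At critical incidence the refracted ray runs along the interface (θ₂ = 90°), so sin θ_c = V₁/V₂.
θ_c = arcsin(1476/2836) = arcsin 0.5205 = 31.36°.

31.4°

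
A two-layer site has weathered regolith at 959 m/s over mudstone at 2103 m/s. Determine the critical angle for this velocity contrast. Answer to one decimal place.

At critical incidence the refracted ray runs along the interface (θ₂ = 90°), so sin θ_c = V₁/V₂.
θ_c = arcsin(959/2103) = arcsin 0.4560 = 27.13°.

27.1°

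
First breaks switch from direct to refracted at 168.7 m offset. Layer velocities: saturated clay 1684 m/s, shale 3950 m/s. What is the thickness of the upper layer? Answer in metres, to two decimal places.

53.49 m

x_cross = 2h·√((V₂+V₁)/(V₂−V₁)) → h = x_cross / (2·√((V₂+V₁)/(V₂−V₁))).
√((V₂+V₁)/(V₂−V₁)) = √((3950+1684)/(3950−1684)) = 1.5768.
h = 168.7 / (2·1.5768) = 53.49 m.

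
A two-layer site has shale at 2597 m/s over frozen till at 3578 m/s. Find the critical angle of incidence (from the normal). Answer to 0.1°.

46.5°

Critical incidence: sin θ_c = V₁/V₂ = 2597/3578 = 0.7258.
θ_c = arcsin 0.7258 = 46.54°.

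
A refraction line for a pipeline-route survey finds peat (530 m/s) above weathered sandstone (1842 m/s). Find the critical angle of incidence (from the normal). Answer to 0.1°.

16.7°

At critical incidence the refracted ray runs along the interface (θ₂ = 90°), so sin θ_c = V₁/V₂.
θ_c = arcsin(530/1842) = arcsin 0.2877 = 16.72°.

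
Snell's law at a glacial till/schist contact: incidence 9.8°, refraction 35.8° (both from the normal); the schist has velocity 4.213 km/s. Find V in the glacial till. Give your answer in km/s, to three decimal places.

Snell's law: sin 9.8°/V₁ = sin 35.8°/V₂.
V₁ = V₂·sin 9.8°/sin 35.8° = 4.213 × 0.2910 = 1.226 km/s.

1.226 km/s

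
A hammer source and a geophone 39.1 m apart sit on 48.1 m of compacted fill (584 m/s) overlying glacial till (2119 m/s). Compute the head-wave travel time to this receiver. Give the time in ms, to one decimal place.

t = x/V₂ + 2h·√(V₂²−V₁²)/(V₁V₂).
√(V₂²−V₁²) = √(2119²−584²) = 2036.9 m/s; delay term = 2·48.1·2036.9/(584·2119) = 0.15835 s.
t = 39.1/2119 + 0.15835 = 0.17680 s.

176.8 ms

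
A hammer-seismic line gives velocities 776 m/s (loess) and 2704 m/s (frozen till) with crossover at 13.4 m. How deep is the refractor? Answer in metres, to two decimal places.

h = (x_cross/2)·√((V₂−V₁)/(V₂+V₁)).
(V₂−V₁)/(V₂+V₁) = (2704−776)/(2704+776) = 0.5540; √ = 0.7443.
h = (13.4/2)·0.7443 = 4.99 m.

4.99 m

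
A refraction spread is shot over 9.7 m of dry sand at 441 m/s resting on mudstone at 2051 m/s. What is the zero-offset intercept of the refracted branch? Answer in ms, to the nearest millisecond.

θ_c = arcsin(V₁/V₂) = arcsin(441/2051) = 12.42°; cos θ_c = 0.9766.
tᵢ = 2h·cos θ_c / V₁ = 2·9.7·0.9766 / 441 = 0.04296 s.

43 ms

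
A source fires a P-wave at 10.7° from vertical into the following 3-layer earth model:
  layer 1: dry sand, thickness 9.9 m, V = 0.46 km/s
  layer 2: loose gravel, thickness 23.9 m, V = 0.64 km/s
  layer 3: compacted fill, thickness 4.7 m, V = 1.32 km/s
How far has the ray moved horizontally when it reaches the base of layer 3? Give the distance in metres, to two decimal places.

11.22 m

Apply Snell's law at each interface; in layer i the horizontal offset is hᵢ·tan θᵢ.
Layer 1: θ = 10.70°; offset = 9.9·tan 10.70° = 1.8706 m.
Layer 2: sin θ = 0.64·sin 10.7°/0.46 = 0.2583, θ = 14.97°; offset = 23.9·tan 14.97° = 6.3907 m.
Layer 3: sin θ = 1.32·sin 10.7°/0.46 = 0.5328, θ = 32.19°; offset = 4.7·tan 32.19° = 2.9590 m.
Total horizontal offset = 11.2204 m.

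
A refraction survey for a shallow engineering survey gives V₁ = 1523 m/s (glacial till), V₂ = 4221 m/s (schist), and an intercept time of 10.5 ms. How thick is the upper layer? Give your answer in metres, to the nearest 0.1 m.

θ_c = arcsin(1523/4221) = 21.15°; cos θ_c = 0.9326.
tᵢ = 2h cos θ_c/V₁ ⇒ h = tᵢ·V₁/(2 cos θ_c) = 0.0105·1523/(2·0.9326) = 8.57 m.

8.6 m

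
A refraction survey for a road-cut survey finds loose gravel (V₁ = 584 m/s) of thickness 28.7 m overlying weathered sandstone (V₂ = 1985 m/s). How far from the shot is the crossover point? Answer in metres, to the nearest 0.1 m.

x_cross = 2h·√((V₂+V₁)/(V₂−V₁)).
(V₂+V₁)/(V₂−V₁) = (1985+584)/(1985−584) = 1.8337; √ = 1.3541.
x_cross = 2·28.7·1.3541 = 77.73 m.

77.7 m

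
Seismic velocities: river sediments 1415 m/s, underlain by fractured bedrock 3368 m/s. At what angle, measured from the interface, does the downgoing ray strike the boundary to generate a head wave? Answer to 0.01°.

At critical incidence the refracted ray runs along the interface (θ₂ = 90°), so sin θ_c = V₁/V₂.
θ_c = arcsin(1415/3368) = arcsin 0.4201 = 24.84°.
Measured from the interface: 90° − 24.84° = 65.16°.

65.16°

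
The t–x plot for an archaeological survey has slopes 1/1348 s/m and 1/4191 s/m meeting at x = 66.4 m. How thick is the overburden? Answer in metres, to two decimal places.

x_cross = 2h·√((V₂+V₁)/(V₂−V₁)) → h = x_cross / (2·√((V₂+V₁)/(V₂−V₁))).
√((V₂+V₁)/(V₂−V₁)) = √((4191+1348)/(4191−1348)) = 1.3958.
h = 66.4 / (2·1.3958) = 23.79 m.

23.79 m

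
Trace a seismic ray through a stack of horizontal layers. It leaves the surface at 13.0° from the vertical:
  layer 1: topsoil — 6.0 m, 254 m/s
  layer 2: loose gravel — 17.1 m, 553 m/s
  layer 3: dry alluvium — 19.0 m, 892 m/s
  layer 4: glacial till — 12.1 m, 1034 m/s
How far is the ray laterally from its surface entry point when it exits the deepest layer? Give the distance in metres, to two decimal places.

Apply Snell's law at each interface; in layer i the horizontal offset is hᵢ·tan θᵢ.
Layer 1: θ = 13.00°; offset = 6.0·tan 13.00° = 1.3852 m.
Layer 2: sin θ = 553·sin 13.0°/254 = 0.4898, θ = 29.32°; offset = 17.1·tan 29.32° = 9.6057 m.
Layer 3: sin θ = 892·sin 13.0°/254 = 0.7900, θ = 52.18°; offset = 19.0·tan 52.18° = 24.4807 m.
Layer 4: sin θ = 1034·sin 13.0°/254 = 0.9157, θ = 66.31°; offset = 12.1·tan 66.31° = 27.5801 m.
Σ offsets = 63.0516 m.

63.05 m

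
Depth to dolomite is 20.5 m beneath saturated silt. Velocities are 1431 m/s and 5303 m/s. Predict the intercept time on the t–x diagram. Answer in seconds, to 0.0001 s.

tᵢ = 2h·√(V₂²−V₁²)/(V₁V₂).
√(V₂²−V₁²) = √(5303²−1431²) = 5106.3 m/s.
tᵢ = 2·20.5·5106.3/(1431·5303) = 0.02759 s.

0.0276 s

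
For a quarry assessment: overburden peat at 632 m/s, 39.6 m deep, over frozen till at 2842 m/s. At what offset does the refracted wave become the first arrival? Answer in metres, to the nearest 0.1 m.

99.3 m

x_cross = 2h·√((V₂+V₁)/(V₂−V₁)).
(V₂+V₁)/(V₂−V₁) = (2842+632)/(2842−632) = 1.5719; √ = 1.2538.
x_cross = 2·39.6·1.2538 = 99.30 m.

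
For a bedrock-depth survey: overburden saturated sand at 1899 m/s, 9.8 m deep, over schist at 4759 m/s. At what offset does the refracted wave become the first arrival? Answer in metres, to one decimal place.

x_cross = 2h·√((V₂+V₁)/(V₂−V₁)).
(V₂+V₁)/(V₂−V₁) = (4759+1899)/(4759−1899) = 2.3280; √ = 1.5258.
x_cross = 2·9.8·1.5258 = 29.91 m.

29.9 m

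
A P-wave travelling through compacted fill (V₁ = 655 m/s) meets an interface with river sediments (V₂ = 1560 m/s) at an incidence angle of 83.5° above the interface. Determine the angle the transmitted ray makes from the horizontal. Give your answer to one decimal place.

Convert to the normal: θ₁ = 90° − 83.5° = 6.5°.
Snell's law: sin θ₂ = (V₂/V₁)·sin θ₁ = (1560/655)·sin 6.5° = 0.2696.
θ₂ = sin⁻¹(0.2696) = 15.64° (from vertical).
From the interface: 90° − 15.64° = 74.36°.

74.4°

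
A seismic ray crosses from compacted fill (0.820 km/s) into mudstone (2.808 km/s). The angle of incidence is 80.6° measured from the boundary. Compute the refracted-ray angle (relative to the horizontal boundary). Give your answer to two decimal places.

Angle from the normal: 90° − 80.6° = 9.4°.
Snell's law: sin θ₂ = (V₂/V₁)·sin θ₁ = (2.808/0.820)·sin 9.4° = 0.5593.
θ₂ = sin⁻¹(0.5593) = 34.01° (from vertical).
From the interface: 90° − 34.01° = 55.99°.

55.99°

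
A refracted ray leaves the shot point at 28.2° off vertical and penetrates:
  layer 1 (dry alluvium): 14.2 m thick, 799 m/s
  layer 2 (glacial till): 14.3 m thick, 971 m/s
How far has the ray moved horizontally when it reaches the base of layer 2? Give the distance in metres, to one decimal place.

17.6 m

Ray parameter p = sin 28.2° / 799 m/s = 5.9143e-04 s/m.
Layer 1: θ = 28.20°; offset = 14.2·tan 28.20° = 7.614 m.
Layer 2: sin θ = p·971 = 0.5743 → θ = 35.05°; offset = 14.3·tan 35.05° = 10.031 m.
Σ offsets = 17.645 m.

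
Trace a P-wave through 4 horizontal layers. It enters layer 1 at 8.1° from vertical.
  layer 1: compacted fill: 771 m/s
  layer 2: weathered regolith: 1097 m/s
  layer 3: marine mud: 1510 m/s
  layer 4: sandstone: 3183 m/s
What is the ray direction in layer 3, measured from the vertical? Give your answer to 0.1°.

Snell's law across each interface conserves sin θ / V, so sin θ_3 = V_3·sin θ₁/V₁.
sin θ_3 = 1510 × sin 8.1° / 771 = 0.2760.
θ_3 = arcsin 0.2760 = 16.02°.

16.0°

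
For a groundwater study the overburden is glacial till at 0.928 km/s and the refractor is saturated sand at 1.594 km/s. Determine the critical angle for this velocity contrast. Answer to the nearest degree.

36°

At critical incidence the refracted ray runs along the interface (θ₂ = 90°), so sin θ_c = V₁/V₂.
θ_c = arcsin(0.928/1.594) = arcsin 0.5822 = 35.60°.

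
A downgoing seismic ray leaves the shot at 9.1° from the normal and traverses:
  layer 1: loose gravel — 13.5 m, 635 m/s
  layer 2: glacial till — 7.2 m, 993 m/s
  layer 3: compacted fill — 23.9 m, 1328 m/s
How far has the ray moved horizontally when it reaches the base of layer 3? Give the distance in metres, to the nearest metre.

Ray parameter p = sin 9.1° / 635 m/s = 2.4907e-04 s/m.
Layer 1: θ = 9.10°; offset = 13.5·tan 9.10° = 2.162 m.
Layer 2: sin θ = p·993 = 0.2473 → θ = 14.32°; offset = 7.2·tan 14.32° = 1.838 m.
Layer 3: sin θ = p·1328 = 0.3308 → θ = 19.32°; offset = 23.9·tan 19.32° = 8.377 m.
Total horizontal offset = 12.377 m.

12 m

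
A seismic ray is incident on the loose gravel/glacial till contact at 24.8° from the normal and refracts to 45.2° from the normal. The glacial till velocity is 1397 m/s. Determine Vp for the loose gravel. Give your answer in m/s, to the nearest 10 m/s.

Snell's law: sin 24.8°/V₁ = sin 45.2°/V₂.
V₁ = V₂·sin 24.8°/sin 45.2° = 1397 × 0.5911 = 825.82 m/s.

830 m/s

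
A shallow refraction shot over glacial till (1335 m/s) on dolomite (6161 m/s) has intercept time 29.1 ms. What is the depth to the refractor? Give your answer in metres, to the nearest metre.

20 m

h = tᵢ·V₁·V₂ / (2·√(V₂²−V₁²)).
√(V₂²−V₁²) = √(6161² − 1335²) = 6014.6 m/s.
h = 0.0291 s × 1335 × 6161 / (2 × 6014.6) = 19.90 m.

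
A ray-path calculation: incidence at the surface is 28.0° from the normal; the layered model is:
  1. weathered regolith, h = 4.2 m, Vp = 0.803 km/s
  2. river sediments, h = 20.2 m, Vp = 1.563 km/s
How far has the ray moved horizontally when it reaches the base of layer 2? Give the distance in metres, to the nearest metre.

48 m

Apply Snell's law at each interface; in layer i the horizontal offset is hᵢ·tan θᵢ.
Layer 1: θ = 28.00°; offset = 4.2·tan 28.00° = 2.233 m.
Layer 2: sin θ = 1.563·sin 28.0°/0.803 = 0.9138, θ = 66.04°; offset = 20.2·tan 66.04° = 45.448 m.
Σ offsets = 47.681 m.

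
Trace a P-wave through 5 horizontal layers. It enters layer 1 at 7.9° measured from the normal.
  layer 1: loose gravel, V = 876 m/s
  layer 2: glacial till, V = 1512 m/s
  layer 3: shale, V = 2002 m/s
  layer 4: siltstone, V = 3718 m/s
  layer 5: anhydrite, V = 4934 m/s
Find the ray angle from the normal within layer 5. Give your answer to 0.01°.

Snell's law across each interface conserves sin θ / V, so sin θ_5 = V_5·sin θ₁/V₁.
sin θ_5 = 4934 × sin 7.9° / 876 = 0.7741.
θ_5 = 50.73° from the vertical.

50.73°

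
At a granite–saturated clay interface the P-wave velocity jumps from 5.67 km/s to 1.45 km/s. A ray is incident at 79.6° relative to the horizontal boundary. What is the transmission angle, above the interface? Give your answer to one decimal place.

Angle from the normal: 90° − 79.6° = 10.4°.
Snell's law: sin θ₂ = (V₂/V₁)·sin θ₁ = (1.45/5.67)·sin 10.4° = 0.0462.
θ₂ = sin⁻¹(0.0462) = 2.65° (from vertical).
From the interface: 90° − 2.65° = 87.35°.

87.4°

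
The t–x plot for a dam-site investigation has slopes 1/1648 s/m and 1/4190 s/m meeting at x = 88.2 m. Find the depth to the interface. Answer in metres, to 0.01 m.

29.10 m

x_cross = 2h·√((V₂+V₁)/(V₂−V₁)) → h = x_cross / (2·√((V₂+V₁)/(V₂−V₁))).
√((V₂+V₁)/(V₂−V₁)) = √((4190+1648)/(4190−1648)) = 1.5155.
h = 88.2 / (2·1.5155) = 29.10 m.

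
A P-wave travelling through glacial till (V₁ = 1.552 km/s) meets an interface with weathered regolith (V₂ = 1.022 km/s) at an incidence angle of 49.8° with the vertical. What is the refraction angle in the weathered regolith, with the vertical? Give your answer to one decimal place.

30.2°

Snell's law: sin θ₂ = (V₂/V₁)·sin θ₁ = (1.022/1.552)·sin 49.8° = 0.5030.
θ₂ = sin⁻¹(0.5030) = 30.20° (from vertical).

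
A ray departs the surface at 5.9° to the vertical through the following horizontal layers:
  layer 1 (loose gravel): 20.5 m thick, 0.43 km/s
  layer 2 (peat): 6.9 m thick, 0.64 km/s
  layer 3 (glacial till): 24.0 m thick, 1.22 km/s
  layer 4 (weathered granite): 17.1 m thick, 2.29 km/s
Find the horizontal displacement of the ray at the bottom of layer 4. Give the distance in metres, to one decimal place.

Apply Snell's law at each interface; in layer i the horizontal offset is hᵢ·tan θᵢ.
Layer 1: θ = 5.90°; offset = 20.5·tan 5.90° = 2.118 m.
Layer 2: sin θ = 0.64·sin 5.9°/0.43 = 0.1530, θ = 8.80°; offset = 6.9·tan 8.80° = 1.068 m.
Layer 3: sin θ = 1.22·sin 5.9°/0.43 = 0.2916, θ = 16.96°; offset = 24.0·tan 16.96° = 7.318 m.
Layer 4: sin θ = 2.29·sin 5.9°/0.43 = 0.5474, θ = 33.19°; offset = 17.1·tan 33.19° = 11.186 m.
Summing the layer offsets gives 21.690 m.

21.7 m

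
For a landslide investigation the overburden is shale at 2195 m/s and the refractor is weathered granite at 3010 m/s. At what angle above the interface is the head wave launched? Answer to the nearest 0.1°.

43.2°

Critical incidence: sin θ_c = V₁/V₂ = 2195/3010 = 0.7292.
θ_c = arcsin 0.7292 = 46.82°.
Measured from the interface: 90° − 46.82° = 43.18°.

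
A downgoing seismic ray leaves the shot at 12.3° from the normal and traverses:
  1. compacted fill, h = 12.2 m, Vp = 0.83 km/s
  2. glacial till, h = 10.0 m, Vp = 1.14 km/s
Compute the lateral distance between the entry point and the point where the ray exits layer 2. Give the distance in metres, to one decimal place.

Apply Snell's law at each interface; in layer i the horizontal offset is hᵢ·tan θᵢ.
Layer 1: θ = 12.30°; offset = 12.2·tan 12.30° = 2.660 m.
Layer 2: sin θ = 1.14·sin 12.3°/0.83 = 0.2926, θ = 17.01°; offset = 10.0·tan 17.01° = 3.060 m.
Total horizontal offset = 5.720 m.

5.7 m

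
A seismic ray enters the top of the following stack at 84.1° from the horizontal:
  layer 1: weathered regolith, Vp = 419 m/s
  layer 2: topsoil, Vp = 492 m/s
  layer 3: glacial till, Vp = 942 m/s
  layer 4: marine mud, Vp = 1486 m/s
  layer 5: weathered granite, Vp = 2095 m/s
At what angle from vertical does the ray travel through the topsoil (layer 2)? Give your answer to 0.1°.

From the normal: θ₁ = 90° − 84.1° = 5.9°.
Ray parameter p = sin 5.9° / 419 = 2.4533e-04 s/m.
sin θ_2 = p·V_2 = 2.4533e-04 × 492 = 0.1207.
θ_2 = 6.93° from the vertical.

6.9°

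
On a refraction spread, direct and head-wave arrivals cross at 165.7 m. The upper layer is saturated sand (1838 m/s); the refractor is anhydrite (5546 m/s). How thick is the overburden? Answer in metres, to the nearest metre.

x_cross = 2h·√((V₂+V₁)/(V₂−V₁)) → h = x_cross / (2·√((V₂+V₁)/(V₂−V₁))).
√((V₂+V₁)/(V₂−V₁)) = √((5546+1838)/(5546−1838)) = 1.4112.
h = 165.7 / (2·1.4112) = 58.71 m.

59 m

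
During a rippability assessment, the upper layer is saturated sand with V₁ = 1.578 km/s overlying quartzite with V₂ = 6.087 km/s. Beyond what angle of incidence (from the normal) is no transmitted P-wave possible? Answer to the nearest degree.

Critical incidence: sin θ_c = V₁/V₂ = 1.578/6.087 = 0.2592.
θ_c = arcsin 0.2592 = 15.03°.

15°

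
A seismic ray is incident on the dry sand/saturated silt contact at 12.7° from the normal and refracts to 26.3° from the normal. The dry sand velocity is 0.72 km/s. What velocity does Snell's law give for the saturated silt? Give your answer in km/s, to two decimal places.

Snell's law: sin 12.7°/V₁ = sin 26.3°/V₂.
V₂ = V₁·sin 26.3°/sin 12.7° = 0.72 × 2.0154 = 1.45 km/s.

1.45 km/s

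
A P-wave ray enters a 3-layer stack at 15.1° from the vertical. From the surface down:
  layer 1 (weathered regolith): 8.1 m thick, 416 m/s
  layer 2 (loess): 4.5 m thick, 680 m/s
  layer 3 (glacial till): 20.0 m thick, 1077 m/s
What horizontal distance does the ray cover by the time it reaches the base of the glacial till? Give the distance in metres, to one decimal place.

p = sin θ₁/V₁ = sin 15.1°/416 = 6.2621e-04 s/m is conserved through the stack.
Layer 1: θ = 15.10°; offset = 8.1·tan 15.10° = 2.186 m.
Layer 2: sin θ = p·680 = 0.4258 → θ = 25.20°; offset = 4.5·tan 25.20° = 2.118 m.
Layer 3: sin θ = p·1077 = 0.6744 → θ = 42.41°; offset = 20.0·tan 42.41° = 18.269 m.
Total horizontal offset = 22.572 m.

22.6 m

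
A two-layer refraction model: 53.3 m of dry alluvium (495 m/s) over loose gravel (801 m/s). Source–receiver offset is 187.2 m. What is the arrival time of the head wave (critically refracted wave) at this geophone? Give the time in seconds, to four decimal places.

0.4030 s

θ_c = arcsin(V₁/V₂) = arcsin(495/801) = 38.17°, cos θ_c = 0.7862.
Intercept time tᵢ = 2h cos θ_c / V₁ = 2·53.3·0.7862/495 = 0.16931 s.
t = x/V₂ + tᵢ = 187.2/801 + 0.16931 = 0.40302 s.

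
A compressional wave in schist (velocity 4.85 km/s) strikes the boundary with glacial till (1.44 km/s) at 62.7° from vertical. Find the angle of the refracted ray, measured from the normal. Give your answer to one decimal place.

15.3°

sin θ₁/V₁ = sin θ₂/V₂ ⇒ sin θ₂ = 1.44·sin 62.7°/4.85 = 1.44·0.8886/4.85 = 0.2638.
θ₂ = arcsin 0.2638 = 15.30° from the normal.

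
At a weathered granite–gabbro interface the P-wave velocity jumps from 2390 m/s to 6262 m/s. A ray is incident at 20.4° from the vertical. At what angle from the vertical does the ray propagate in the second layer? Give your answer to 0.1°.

66.0°

sin θ₁/V₁ = sin θ₂/V₂ ⇒ sin θ₂ = 6262·sin 20.4°/2390 = 6262·0.3486/2390 = 0.9133.
θ₂ = arcsin 0.9133 = 65.96° from the normal.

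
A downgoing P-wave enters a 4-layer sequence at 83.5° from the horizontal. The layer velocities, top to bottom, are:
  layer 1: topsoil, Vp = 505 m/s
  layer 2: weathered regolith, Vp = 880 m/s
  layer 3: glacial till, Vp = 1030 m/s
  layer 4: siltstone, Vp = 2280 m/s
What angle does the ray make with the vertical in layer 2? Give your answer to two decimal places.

From the normal: θ₁ = 90° − 83.5° = 6.5°.
Ray parameter p = sin 6.5° / 505 = 2.2416e-04 s/m.
sin θ_2 = p·V_2 = 2.2416e-04 × 880 = 0.1973.
θ_2 = 11.38° from the vertical.

11.38°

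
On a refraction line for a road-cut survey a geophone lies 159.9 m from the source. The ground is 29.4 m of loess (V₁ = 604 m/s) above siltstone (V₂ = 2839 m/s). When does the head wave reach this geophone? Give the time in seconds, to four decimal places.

0.1514 s

t = x/V₂ + 2h·√(V₂²−V₁²)/(V₁V₂).
√(V₂²−V₁²) = √(2839²−604²) = 2774.0 m/s; delay term = 2·29.4·2774.0/(604·2839) = 0.09512 s.
t = 159.9/2839 + 0.09512 = 0.15144 s.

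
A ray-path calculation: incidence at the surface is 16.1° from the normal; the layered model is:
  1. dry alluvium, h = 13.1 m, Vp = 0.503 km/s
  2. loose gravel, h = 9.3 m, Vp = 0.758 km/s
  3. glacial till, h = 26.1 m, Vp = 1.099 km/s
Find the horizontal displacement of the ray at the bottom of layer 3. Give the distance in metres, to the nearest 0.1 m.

p = sin θ₁/V₁ = sin 16.1°/0.503 = 5.5132e-01 s/km is conserved through the stack.
Layer 1: θ = 16.10°; offset = 13.1·tan 16.10° = 3.781 m.
Layer 2: sin θ = p·0.758 = 0.4179 → θ = 24.70°; offset = 9.3·tan 24.70° = 4.278 m.
Layer 3: sin θ = p·1.099 = 0.6059 → θ = 37.29°; offset = 26.1·tan 37.29° = 19.878 m.
Total horizontal offset = 27.937 m.

27.9 m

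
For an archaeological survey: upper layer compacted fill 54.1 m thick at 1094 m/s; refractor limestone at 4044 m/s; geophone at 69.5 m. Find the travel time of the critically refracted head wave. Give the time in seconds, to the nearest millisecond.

0.112 s

θ_c = arcsin(V₁/V₂) = arcsin(1094/4044) = 15.70°, cos θ_c = 0.9627.
Intercept time tᵢ = 2h cos θ_c / V₁ = 2·54.1·0.9627/1094 = 0.09522 s.
t = x/V₂ + tᵢ = 69.5/4044 + 0.09522 = 0.11240 s.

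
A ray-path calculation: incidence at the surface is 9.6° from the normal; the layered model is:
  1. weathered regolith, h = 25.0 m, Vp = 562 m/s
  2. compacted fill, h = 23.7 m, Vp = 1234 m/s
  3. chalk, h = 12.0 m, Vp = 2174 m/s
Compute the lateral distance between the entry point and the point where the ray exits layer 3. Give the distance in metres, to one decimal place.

Apply Snell's law at each interface; in layer i the horizontal offset is hᵢ·tan θᵢ.
Layer 1: θ = 9.60°; offset = 25.0·tan 9.60° = 4.228 m.
Layer 2: sin θ = 1234·sin 9.6°/562 = 0.3662, θ = 21.48°; offset = 23.7·tan 21.48° = 9.326 m.
Layer 3: sin θ = 2174·sin 9.6°/562 = 0.6451, θ = 40.17°; offset = 12.0·tan 40.17° = 10.132 m.
Summing the layer offsets gives 23.686 m.

23.7 m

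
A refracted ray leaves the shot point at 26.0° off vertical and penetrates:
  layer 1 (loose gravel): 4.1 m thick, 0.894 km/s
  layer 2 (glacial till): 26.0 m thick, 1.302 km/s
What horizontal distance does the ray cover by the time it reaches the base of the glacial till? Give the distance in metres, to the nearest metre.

Apply Snell's law at each interface; in layer i the horizontal offset is hᵢ·tan θᵢ.
Layer 1: θ = 26.00°; offset = 4.1·tan 26.00° = 2.000 m.
Layer 2: sin θ = 1.302·sin 26.0°/0.894 = 0.6384, θ = 39.68°; offset = 26.0·tan 39.68° = 21.567 m.
Σ offsets = 23.566 m.

24 m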